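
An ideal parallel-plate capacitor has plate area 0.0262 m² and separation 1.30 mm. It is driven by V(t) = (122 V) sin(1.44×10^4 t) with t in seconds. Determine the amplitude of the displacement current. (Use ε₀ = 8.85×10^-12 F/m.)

The displacement current equals the conduction current C dV/dt, which peaks at C V₀ ω.
With C = ε₀A/d = (8.85×10^-12)(0.0262)/(1.30×10^-3) = 1.784×10^-10 F and ω = 1.44×10^4 rad/s, I_d,max = (1.784×10^-10)(122)(1.44×10^4) = 3.13×10^-4 A.

3.13×10^-4 A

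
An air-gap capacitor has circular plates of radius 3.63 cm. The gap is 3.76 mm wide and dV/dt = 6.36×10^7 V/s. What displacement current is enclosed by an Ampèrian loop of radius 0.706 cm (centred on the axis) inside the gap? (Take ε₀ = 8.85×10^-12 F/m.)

With E = V/d, dE/dt = 1.691×10^10 V/(m·s) and πR² = 4.140×10^-3 m², giving I_d = ε₀ πR² dE/dt = 6.196×10^-4 A.
The field is uniform, so I_d,enc = I_d (r/R)² = (6.196×10^-4)(0.706/3.63)² = 2.34×10^-5 A.

2.34×10^-5 A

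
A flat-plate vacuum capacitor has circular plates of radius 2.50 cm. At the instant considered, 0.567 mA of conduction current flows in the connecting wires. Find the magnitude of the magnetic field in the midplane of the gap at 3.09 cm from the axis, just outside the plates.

3.67×10^-9 T

Between the plates the displacement current equals the wire current: I_d = 0.567 mA = 5.67×10^-4 A.
Outside the plates the loop encloses all of I_d, so B·2πr = μ₀ I_d and B = 3.67×10^-9 T.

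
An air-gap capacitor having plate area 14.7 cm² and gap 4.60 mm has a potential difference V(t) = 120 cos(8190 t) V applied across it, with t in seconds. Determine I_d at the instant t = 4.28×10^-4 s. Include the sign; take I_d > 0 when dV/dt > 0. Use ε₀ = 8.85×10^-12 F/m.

dV/dt = (120)(8190)·−sin(3.50532) = 3.496×10^5 V/s.
I_d = C dV/dt with C = ε₀A/d = (8.85×10^-12)(1.47×10^-3)/(4.60×10^-3) = 2.828×10^-12 F, so I_d = (2.828×10^-12)(3.496×10^5) = 9.89×10^-7 A.

9.89×10^-7 A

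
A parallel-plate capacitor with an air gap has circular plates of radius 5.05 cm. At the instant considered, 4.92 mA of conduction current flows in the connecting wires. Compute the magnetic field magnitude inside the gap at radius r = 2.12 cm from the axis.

By continuity the displacement current in the gap matches the conduction current: I_d = 4.92×10^-3 A.
An Ampèrian loop of radius r encloses a fraction (r/R)² of I_d. Then B·2πr = μ₀ I_d (r/R)², giving B = μ₀ I_d r/(2πR²) = 8.18×10^-9 T.

8.18×10^-9 T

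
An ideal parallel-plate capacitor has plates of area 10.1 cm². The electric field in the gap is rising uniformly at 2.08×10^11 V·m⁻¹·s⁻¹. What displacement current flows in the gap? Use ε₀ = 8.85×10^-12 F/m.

With a uniform field, Φ_E = EA, so I_d = ε₀ A dE/dt = 1.86×10^-3 A.

1.86×10^-3 A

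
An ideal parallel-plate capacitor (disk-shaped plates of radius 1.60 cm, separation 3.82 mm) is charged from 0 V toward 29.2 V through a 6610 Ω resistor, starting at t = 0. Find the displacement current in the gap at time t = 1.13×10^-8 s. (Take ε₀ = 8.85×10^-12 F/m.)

1.76×10^-3 A

C = ε₀A/d = (8.85×10^-12)(8.042×10^-4)/(3.82×10^-3) = 1.863×10^-12 F, so τ = RC = 1.231×10^-8 s.
The conduction current is I(t) = (V₀/R) e^(−t/τ), and the displacement current between the plates equals it.
t/τ = 0.9180; I_d = (29.2/6610) · e^(−0.9180) = (4.418×10^-3)(0.3993) = 1.76×10^-3 A.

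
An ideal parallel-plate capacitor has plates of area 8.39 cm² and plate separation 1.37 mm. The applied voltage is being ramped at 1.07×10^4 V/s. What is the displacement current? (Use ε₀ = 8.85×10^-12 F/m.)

The field between the plates is E = V/d, so dE/dt = (1.07×10^4)/(1.37×10^-3 m) = 7.810×10^6 V/(m·s).
I_d = ε₀ A (dE/dt) = (8.85×10^-12)(8.39×10^-4)(7.810×10^6) = 5.80×10^-8 A.

5.80×10^-8 A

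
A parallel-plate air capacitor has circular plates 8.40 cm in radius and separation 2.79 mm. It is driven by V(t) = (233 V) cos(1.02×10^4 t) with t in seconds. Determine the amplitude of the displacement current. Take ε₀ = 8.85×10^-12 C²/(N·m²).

1.67×10^-4 A

C = ε₀A/d = (8.85×10^-12)(0.02217)/(2.79×10^-3) = 7.032×10^-11 F; ω = 1.02×10^4 rad/s.
I_d = C dV/dt, so |I_d|_max = C V₀ ω = (7.032×10^-11)(233)(1.02×10^4) = 1.67×10^-4 A.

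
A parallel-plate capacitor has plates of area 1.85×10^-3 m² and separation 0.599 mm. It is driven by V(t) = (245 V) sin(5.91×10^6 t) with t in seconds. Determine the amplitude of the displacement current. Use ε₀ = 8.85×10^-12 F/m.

0.0396 A

The displacement current equals the conduction current C dV/dt, which peaks at C V₀ ω.
With C = ε₀A/d = (8.85×10^-12)(1.85×10^-3)/(5.99×10^-4) = 2.733×10^-11 F and ω = 5.91×10^6 rad/s, I_d,max = (2.733×10^-11)(245)(5.91×10^6) = 0.0396 A.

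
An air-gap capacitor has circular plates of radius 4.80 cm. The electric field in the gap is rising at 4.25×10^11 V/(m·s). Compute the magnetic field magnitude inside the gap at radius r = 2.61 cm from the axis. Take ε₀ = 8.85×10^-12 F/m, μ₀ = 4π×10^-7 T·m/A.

6.17×10^-8 T

Through the whole plate area (πR² = 7.238×10^-3 m²), I_d = ε₀ πR² dE/dt = 0.02722 A.
∮B·dl = μ₀ I_d,enc with I_d,enc = I_d r²/R² = 8.048×10^-3 A; so B = μ₀ I_d,enc/(2πr) = 6.17×10^-8 T.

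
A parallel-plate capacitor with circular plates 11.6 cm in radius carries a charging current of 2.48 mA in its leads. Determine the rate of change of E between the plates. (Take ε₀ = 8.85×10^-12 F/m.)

6.63×10^9 V/(m·s)

The displacement current between the plates equals the conduction current, I_d = 2.48 mA.
Then dE/dt = I_d/(ε₀A) = 6.63×10^9 V/(m·s).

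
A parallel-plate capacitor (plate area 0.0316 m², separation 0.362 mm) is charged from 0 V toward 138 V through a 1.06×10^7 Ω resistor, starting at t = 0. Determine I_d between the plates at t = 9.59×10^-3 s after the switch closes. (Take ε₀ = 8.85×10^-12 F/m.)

4.04×10^-6 A

C = ε₀A/d = (8.85×10^-12)(0.0316)/(3.62×10^-4) = 7.725×10^-10 F and τ = RC = 8.188×10^-3 s. I_d in the gap equals the RC charging current.
I_d(t) = (V₀/R) e^(−t/τ) = 1.302×10^-5 · e^(−1.171) = 4.04×10^-6 A.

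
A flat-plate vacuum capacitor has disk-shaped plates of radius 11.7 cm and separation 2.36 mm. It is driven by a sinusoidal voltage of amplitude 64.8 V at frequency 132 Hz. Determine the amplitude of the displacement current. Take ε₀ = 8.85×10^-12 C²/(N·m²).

The displacement current equals the conduction current C dV/dt, which peaks at C V₀ ω.
With C = ε₀A/d = (8.85×10^-12)(0.04301)/(2.36×10^-3) = 1.613×10^-10 F and ω = 2πf = 829.4 rad/s, I_d,max = (1.613×10^-10)(64.8)(829.4) = 8.67×10^-6 A.

8.67×10^-6 A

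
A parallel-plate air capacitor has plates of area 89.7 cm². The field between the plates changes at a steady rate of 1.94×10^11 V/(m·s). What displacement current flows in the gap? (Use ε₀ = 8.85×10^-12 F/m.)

0.0154 A

I_d = ε₀ A (dE/dt) = (8.85×10^-12)(8.97×10^-3 m²)(1.94×10^11) = 0.0154 A.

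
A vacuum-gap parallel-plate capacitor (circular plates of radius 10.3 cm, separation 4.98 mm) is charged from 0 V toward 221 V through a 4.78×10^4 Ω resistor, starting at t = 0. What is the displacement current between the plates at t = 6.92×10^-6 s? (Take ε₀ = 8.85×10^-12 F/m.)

4.01×10^-4 A

C = ε₀A/d = (8.85×10^-12)(0.03333)/(4.98×10^-3) = 5.923×10^-11 F, so τ = RC = 2.831×10^-6 s.
The conduction current is I(t) = (V₀/R) e^(−t/τ), and the displacement current between the plates equals it.
t/τ = 2.444; I_d = (221/4.78×10^4) · e^(−2.444) = (4.623×10^-3)(0.08681) = 4.01×10^-4 A.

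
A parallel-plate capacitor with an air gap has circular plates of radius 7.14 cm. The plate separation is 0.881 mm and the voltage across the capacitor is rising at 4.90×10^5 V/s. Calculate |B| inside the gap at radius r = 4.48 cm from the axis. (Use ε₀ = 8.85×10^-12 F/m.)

dE/dt = (dV/dt)/d = 5.562×10^8 V/(m·s); I_d = ε₀(πR²)(dE/dt) = (8.85×10^-12)(0.01602)(5.562×10^8) = 7.886×10^-5 A.
For r < R the Ampère–Maxwell law gives B(2πr) = μ₀ I_d (r²/R²), so B = μ₀ I_d r/(2πR²) = (4π×10^-7)(7.886×10^-5)(0.0448)/(2π·0.0714²) = 1.39×10^-10 T.

1.39×10^-10 T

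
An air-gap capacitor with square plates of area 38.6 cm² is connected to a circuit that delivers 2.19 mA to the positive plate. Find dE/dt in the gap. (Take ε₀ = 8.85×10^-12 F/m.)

Charge continuity gives I_d = I = 2.19×10^-3 A between the plates.
Then dE/dt = I_d/(ε₀A) = 6.41×10^10 V/(m·s).

6.41×10^10 V/(m·s)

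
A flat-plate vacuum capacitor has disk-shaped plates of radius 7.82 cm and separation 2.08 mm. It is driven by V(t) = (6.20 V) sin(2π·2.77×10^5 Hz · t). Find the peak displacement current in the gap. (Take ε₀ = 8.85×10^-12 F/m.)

The displacement current equals the conduction current C dV/dt, which peaks at C V₀ ω.
With C = ε₀A/d = (8.85×10^-12)(0.01921)/(2.08×10^-3) = 8.173×10^-11 F and ω = 2πf = 1.740×10^6 rad/s, I_d,max = (8.173×10^-11)(6.20)(1.740×10^6) = 8.82×10^-4 A.

8.82×10^-4 A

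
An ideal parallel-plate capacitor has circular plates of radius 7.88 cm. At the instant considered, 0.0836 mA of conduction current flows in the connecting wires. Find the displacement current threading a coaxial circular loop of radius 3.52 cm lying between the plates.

1.67×10^-5 A

By continuity the displacement current in the gap matches the conduction current: I_d = 8.36×10^-5 A.
Since J_d is uniform, the enclosed fraction is (r/R)² = 0.1995, giving I_d,enc = 1.67×10^-5 A.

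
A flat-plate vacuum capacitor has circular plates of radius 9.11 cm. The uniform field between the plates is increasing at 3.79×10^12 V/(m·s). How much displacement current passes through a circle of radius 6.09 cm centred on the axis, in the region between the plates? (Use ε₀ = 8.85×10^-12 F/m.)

I_d = ε₀ dΦ_E/dt = ε₀ πR² (dE/dt) = (8.85×10^-12)(0.02607)(3.79×10^12) = 0.8744 A through the full plate area.
Since J_d is uniform, the enclosed fraction is (r/R)² = 0.4469, giving I_d,enc = 0.391 A.

0.391 A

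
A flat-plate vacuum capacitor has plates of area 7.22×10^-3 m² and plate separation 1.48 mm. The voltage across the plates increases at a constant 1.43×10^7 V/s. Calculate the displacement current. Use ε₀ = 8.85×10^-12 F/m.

6.17×10^-4 A

C = ε₀A/d = (8.85×10^-12)(7.22×10^-3)/(1.48×10^-3) = 4.317×10^-11 F.
I_d = C dV/dt = (4.317×10^-11)(1.43×10^7) = 6.17×10^-4 A.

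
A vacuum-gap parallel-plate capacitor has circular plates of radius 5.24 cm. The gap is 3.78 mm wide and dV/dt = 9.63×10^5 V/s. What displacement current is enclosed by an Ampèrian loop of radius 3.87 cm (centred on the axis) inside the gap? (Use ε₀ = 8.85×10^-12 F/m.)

dE/dt = (dV/dt)/d = 2.548×10^8 V/(m·s); I_d = ε₀(πR²)(dE/dt) = (8.85×10^-12)(8.626×10^-3)(2.548×10^8) = 1.945×10^-5 A.
The field is uniform, so I_d,enc = I_d (r/R)² = (1.945×10^-5)(3.87/5.24)² = 1.06×10^-5 A.

1.06×10^-5 A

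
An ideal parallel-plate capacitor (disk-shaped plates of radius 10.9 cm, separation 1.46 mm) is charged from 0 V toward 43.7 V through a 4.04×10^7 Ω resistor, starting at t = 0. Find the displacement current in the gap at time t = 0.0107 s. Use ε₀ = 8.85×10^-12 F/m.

With C = ε₀A/d = (8.85×10^-12)(0.03733)/(1.46×10^-3) = 2.263×10^-10 F, the time constant is τ = RC = 9.143×10^-3 s, so t/τ = 1.170 and e^(−t/τ) = 0.3104.
I_d = I_cond = (V₀/R) e^(−t/τ) = (1.082×10^-6)(0.3104) = 3.36×10^-7 A.

3.36×10^-7 A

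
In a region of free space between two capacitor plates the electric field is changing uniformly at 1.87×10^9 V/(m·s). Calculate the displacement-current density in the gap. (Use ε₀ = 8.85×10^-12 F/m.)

0.0165 A/m²

J_d = ε₀ dE/dt = (8.85×10^-12)(1.87×10^9) = 0.0165 A/m².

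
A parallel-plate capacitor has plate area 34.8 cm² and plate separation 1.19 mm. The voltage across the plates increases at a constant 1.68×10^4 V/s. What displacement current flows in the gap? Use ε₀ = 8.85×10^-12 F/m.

C = ε₀A/d = (8.85×10^-12)(3.48×10^-3)/(1.19×10^-3) = 2.588×10^-11 F.
I_d = C dV/dt = (2.588×10^-11)(1.68×10^4) = 4.35×10^-7 A.

4.35×10^-7 A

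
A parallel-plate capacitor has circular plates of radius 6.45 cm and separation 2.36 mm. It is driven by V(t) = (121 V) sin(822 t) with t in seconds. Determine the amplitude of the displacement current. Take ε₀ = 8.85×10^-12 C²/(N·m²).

4.87×10^-6 A

C = ε₀A/d = (8.85×10^-12)(0.01307)/(2.36×10^-3) = 4.901×10^-11 F; ω = 822 rad/s.
I_d = C dV/dt, so |I_d|_max = C V₀ ω = (4.901×10^-11)(121)(822) = 4.87×10^-6 A.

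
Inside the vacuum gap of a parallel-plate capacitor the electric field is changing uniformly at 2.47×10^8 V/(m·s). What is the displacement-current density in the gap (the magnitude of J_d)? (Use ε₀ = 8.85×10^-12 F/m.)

J_d = ε₀ ∂E/∂t, so J_d = 2.19×10^-3 A/m².

2.19×10^-3 A/m²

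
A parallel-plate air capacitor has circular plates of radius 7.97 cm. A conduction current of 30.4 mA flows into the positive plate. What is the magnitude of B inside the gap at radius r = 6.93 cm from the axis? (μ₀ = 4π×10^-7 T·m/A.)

6.63×10^-8 T

Between the plates the displacement current equals the wire current: I_d = 30.4 mA = 0.0304 A.
∮B·dl = μ₀ I_d,enc with I_d,enc = I_d r²/R² = 0.02298 A; so B = μ₀ I_d,enc/(2πr) = 6.63×10^-8 T.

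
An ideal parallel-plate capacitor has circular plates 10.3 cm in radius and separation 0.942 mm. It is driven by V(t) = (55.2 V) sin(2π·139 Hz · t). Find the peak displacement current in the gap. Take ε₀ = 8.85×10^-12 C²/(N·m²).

(dE/dt)_max = V₀ω/d = 5.118×10^7 V/(m·s); ω = 2πf = 873.4 rad/s.
I_d,max = ε₀ A (dE/dt)_max = (8.85×10^-12)(0.03333)(5.118×10^7) = 1.51×10^-5 A.

1.51×10^-5 A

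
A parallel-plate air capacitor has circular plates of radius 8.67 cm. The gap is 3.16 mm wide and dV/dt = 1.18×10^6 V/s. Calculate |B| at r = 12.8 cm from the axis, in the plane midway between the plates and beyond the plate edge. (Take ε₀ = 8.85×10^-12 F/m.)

1.22×10^-10 T

dE/dt = (dV/dt)/d = 3.734×10^8 V/(m·s); I_d = ε₀(πR²)(dE/dt) = (8.85×10^-12)(0.02362)(3.734×10^8) = 7.805×10^-5 A.
For r ≥ R the full I_d is enclosed: B = μ₀ I_d/(2πr) = (4π×10^-7)(7.805×10^-5)/(2π·0.128) = 1.22×10^-10 T.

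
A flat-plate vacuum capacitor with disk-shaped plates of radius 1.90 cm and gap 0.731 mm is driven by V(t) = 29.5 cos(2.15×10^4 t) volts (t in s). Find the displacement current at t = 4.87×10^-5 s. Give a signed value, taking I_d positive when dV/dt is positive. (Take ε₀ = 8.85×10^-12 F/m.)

-7.54×10^-6 A

dE/dt = (V₀ω/d)·−sin(ωt) with ωt = 1.04705 rad: (29.5)(2.15×10^4)(-0.8660)/(7.31×10^-4) = -7.514×10^8 V/(m·s).
I_d = ε₀ A dE/dt = (8.85×10^-12)(1.134×10^-3)(-7.514×10^8) = -7.54×10^-6 A.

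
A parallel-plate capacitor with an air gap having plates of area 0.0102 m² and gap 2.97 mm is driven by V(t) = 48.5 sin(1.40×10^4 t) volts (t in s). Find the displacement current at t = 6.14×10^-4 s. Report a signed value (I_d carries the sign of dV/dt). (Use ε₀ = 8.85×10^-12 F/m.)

-1.39×10^-5 A

C = ε₀A/d = (8.85×10^-12)(0.0102)/(2.97×10^-3) = 3.039×10^-11 F. dV/dt = V₀ω·cos(ωt); at ωt = 8.596 rad this factor is -0.6758.
I_d = C dV/dt = (3.039×10^-11)(48.5)(1.40×10^4)(-0.6758) = -1.39×10^-5 A.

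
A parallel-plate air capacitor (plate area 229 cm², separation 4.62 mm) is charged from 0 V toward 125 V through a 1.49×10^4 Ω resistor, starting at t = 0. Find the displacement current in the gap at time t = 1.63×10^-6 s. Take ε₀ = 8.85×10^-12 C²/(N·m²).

6.93×10^-4 A

C = ε₀A/d = (8.85×10^-12)(0.0229)/(4.62×10^-3) = 4.387×10^-11 F and τ = RC = 6.537×10^-7 s. I_d in the gap equals the RC charging current.
I_d(t) = (V₀/R) e^(−t/τ) = 8.389×10^-3 · e^(−2.493) = 6.93×10^-4 A.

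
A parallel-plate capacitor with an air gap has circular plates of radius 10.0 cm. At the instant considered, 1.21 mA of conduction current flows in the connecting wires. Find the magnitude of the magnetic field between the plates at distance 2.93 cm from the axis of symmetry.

Between the plates the displacement current equals the wire current: I_d = 1.21 mA = 1.21×10^-3 A.
An Ampèrian loop of radius r encloses a fraction (r/R)² of I_d. Then B·2πr = μ₀ I_d (r/R)², giving B = μ₀ I_d r/(2πR²) = 7.09×10^-10 T.

7.09×10^-10 T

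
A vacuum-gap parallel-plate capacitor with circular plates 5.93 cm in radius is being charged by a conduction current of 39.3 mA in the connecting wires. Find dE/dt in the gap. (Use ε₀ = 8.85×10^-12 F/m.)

The displacement current between the plates equals the conduction current, I_d = 39.3 mA.
Then dE/dt = I_d/(ε₀A) = 4.02×10^11 V/(m·s).

4.02×10^11 V/(m·s)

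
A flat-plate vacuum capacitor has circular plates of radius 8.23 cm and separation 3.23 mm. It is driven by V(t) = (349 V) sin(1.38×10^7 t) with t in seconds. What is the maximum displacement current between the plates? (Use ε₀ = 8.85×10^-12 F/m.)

C = ε₀A/d = (8.85×10^-12)(0.02128)/(3.23×10^-3) = 5.831×10^-11 F; ω = 1.38×10^7 rad/s.
I_d = C dV/dt, so |I_d|_max = C V₀ ω = (5.831×10^-11)(349)(1.38×10^7) = 0.281 A.

0.281 A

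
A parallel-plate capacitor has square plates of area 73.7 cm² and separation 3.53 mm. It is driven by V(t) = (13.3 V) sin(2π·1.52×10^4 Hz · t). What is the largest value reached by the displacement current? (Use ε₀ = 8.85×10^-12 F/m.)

(dE/dt)_max = V₀ω/d = 3.598×10^8 V/(m·s); ω = 2πf = 9.550×10^4 rad/s.
I_d,max = ε₀ A (dE/dt)_max = (8.85×10^-12)(7.37×10^-3)(3.598×10^8) = 2.35×10^-5 A.

2.35×10^-5 A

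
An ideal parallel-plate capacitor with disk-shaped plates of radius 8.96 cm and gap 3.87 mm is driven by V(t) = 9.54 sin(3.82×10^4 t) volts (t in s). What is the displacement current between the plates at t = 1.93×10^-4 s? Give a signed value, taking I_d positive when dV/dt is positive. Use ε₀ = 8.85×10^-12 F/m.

9.73×10^-6 A

dE/dt = (V₀ω/d)·cos(ωt) with ωt = 7.3726 rad: (9.54)(3.82×10^4)(0.4630)/(3.87×10^-3) = 4.360×10^7 V/(m·s).
I_d = ε₀ A dE/dt = (8.85×10^-12)(0.02522)(4.360×10^7) = 9.73×10^-6 A.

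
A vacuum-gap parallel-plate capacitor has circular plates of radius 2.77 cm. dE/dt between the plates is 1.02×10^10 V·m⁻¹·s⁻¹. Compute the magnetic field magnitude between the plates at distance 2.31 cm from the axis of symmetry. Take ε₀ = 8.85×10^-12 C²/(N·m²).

Through the whole plate area (πR² = 2.411×10^-3 m²), I_d = ε₀ πR² dE/dt = 2.176×10^-4 A.
An Ampèrian loop of radius r encloses a fraction (r/R)² of I_d. Then B·2πr = μ₀ I_d (r/R)², giving B = μ₀ I_d r/(2πR²) = 1.31×10^-9 T.

1.31×10^-9 T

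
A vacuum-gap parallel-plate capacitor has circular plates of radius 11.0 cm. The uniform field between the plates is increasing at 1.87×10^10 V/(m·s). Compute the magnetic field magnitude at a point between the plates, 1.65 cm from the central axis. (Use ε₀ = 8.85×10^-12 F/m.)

Through the whole plate area (πR² = 0.03801 m²), I_d = ε₀ πR² dE/dt = 6.290×10^-3 A.
For r < R the Ampère–Maxwell law gives B(2πr) = μ₀ I_d (r²/R²), so B = μ₀ I_d r/(2πR²) = (4π×10^-7)(6.290×10^-3)(0.0165)/(2π·0.110²) = 1.72×10^-9 T.

1.72×10^-9 T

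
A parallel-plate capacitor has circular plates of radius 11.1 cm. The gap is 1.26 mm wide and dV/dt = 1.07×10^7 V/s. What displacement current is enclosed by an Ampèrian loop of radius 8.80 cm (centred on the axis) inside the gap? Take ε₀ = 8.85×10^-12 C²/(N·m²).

1.83×10^-3 A

dE/dt = (dV/dt)/d = 8.492×10^9 V/(m·s); I_d = ε₀(πR²)(dE/dt) = (8.85×10^-12)(0.03871)(8.492×10^9) = 2.909×10^-3 A.
Through an area πr² the displacement current is I_d·(πr²/πR²) = I_d (r/R)² = 1.83×10^-3 A.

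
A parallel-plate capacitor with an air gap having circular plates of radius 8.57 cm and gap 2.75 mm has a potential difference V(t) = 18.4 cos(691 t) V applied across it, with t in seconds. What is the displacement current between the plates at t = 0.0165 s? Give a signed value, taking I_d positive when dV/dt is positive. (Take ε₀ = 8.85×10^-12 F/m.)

dV/dt = (18.4)(691)·−sin(11.4015) = 1.168×10^4 V/s.
I_d = C dV/dt with C = ε₀A/d = (8.85×10^-12)(0.02307)/(2.75×10^-3) = 7.424×10^-11 F, so I_d = (7.424×10^-11)(1.168×10^4) = 8.67×10^-7 A.

8.67×10^-7 A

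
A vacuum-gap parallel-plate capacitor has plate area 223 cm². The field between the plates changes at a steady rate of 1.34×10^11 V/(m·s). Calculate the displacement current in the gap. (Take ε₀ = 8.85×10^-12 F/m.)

0.0264 A

I_d = ε₀ A (dE/dt) = (8.85×10^-12)(0.0223 m²)(1.34×10^11) = 0.0264 A.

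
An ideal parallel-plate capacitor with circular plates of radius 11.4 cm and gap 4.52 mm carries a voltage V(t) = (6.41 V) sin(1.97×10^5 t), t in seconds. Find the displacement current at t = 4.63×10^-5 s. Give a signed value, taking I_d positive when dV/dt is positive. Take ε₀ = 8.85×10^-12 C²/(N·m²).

-9.63×10^-5 A

C = ε₀A/d = (8.85×10^-12)(0.04083)/(4.52×10^-3) = 7.994×10^-11 F. dV/dt = V₀ω·cos(ωt); at ωt = 9.1211 rad this factor is -0.9542.
I_d = C dV/dt = (7.994×10^-11)(6.41)(1.97×10^5)(-0.9542) = -9.63×10^-5 A.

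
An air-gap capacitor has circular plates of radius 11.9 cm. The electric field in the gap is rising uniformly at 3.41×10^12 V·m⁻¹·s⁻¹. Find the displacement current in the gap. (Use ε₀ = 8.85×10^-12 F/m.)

1.34 A

With a uniform field, Φ_E = EA, so I_d = ε₀ A dE/dt = 1.34 A.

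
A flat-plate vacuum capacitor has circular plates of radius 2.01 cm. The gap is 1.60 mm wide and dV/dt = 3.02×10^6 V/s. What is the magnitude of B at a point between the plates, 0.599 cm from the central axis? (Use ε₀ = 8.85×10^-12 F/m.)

With E = V/d, dE/dt = 1.888×10^9 V/(m·s) and πR² = 1.269×10^-3 m², giving I_d = ε₀ πR² dE/dt = 2.120×10^-5 A.
For r < R the Ampère–Maxwell law gives B(2πr) = μ₀ I_d (r²/R²), so B = μ₀ I_d r/(2πR²) = (4π×10^-7)(2.120×10^-5)(5.99×10^-3)/(2π·0.0201²) = 6.29×10^-11 T.

6.29×10^-11 T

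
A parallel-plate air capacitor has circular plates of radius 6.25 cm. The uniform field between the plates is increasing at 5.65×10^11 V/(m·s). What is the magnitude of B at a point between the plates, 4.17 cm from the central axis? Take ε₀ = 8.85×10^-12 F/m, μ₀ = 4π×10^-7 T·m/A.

Total displacement current: I_d = ε₀(πR²)(dE/dt) = (8.85×10^-12)(0.01227)(5.65×10^11) = 0.06135 A.
∮B·dl = μ₀ I_d,enc with I_d,enc = I_d r²/R² = 0.02731 A; so B = μ₀ I_d,enc/(2πr) = 1.31×10^-7 T.

1.31×10^-7 T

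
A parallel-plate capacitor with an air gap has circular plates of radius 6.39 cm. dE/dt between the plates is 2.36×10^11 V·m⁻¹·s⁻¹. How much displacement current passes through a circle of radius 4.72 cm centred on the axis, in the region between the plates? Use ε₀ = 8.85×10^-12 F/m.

Total displacement current: I_d = ε₀(πR²)(dE/dt) = (8.85×10^-12)(0.01283)(2.36×10^11) = 0.02680 A.
Since J_d is uniform, the enclosed fraction is (r/R)² = 0.5456, giving I_d,enc = 0.0146 A.

0.0146 A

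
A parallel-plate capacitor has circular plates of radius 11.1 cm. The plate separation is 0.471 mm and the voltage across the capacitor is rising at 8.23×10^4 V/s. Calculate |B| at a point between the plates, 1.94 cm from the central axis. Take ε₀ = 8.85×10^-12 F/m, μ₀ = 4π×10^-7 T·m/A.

1.88×10^-11 T

With E = V/d, dE/dt = 1.747×10^8 V/(m·s) and πR² = 0.03871 m², giving I_d = ε₀ πR² dE/dt = 5.985×10^-5 A.
∮B·dl = μ₀ I_d,enc with I_d,enc = I_d r²/R² = 1.828×10^-6 A; so B = μ₀ I_d,enc/(2πr) = 1.88×10^-11 T.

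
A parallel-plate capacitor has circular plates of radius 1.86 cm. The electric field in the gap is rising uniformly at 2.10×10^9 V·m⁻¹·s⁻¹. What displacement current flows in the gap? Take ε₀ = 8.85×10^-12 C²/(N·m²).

2.02×10^-5 A

I_d = ε₀ A (dE/dt) = (8.85×10^-12)(1.087×10^-3 m²)(2.10×10^9) = 2.02×10^-5 A.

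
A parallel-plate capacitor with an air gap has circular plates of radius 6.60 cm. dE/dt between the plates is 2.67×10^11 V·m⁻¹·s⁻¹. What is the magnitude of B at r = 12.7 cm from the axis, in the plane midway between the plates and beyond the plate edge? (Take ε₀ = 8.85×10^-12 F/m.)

5.09×10^-8 T

Through the whole plate area (πR² = 0.01368 m²), I_d = ε₀ πR² dE/dt = 0.03233 A.
For r ≥ R the full I_d is enclosed: B = μ₀ I_d/(2πr) = (4π×10^-7)(0.03233)/(2π·0.127) = 5.09×10^-8 T.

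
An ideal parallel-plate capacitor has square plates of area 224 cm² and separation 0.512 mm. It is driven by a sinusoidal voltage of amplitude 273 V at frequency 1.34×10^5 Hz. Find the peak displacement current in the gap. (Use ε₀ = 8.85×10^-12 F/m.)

(dE/dt)_max = V₀ω/d = 4.489×10^11 V/(m·s); ω = 2πf = 8.419×10^5 rad/s.
I_d,max = ε₀ A (dE/dt)_max = (8.85×10^-12)(0.0224)(4.489×10^11) = 0.0890 A.

0.0890 A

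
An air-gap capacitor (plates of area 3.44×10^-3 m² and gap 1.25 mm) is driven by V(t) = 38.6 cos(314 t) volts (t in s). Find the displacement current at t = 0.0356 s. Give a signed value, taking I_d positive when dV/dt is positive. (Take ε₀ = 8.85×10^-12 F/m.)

2.90×10^-7 A

dV/dt = (38.6)(314)·−sin(11.1784) = 1.192×10^4 V/s.
I_d = C dV/dt with C = ε₀A/d = (8.85×10^-12)(3.44×10^-3)/(1.25×10^-3) = 2.436×10^-11 F, so I_d = (2.436×10^-11)(1.192×10^4) = 2.90×10^-7 A.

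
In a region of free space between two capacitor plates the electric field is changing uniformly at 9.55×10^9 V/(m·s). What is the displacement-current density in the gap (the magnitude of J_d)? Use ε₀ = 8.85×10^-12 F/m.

0.0845 A/m²

The displacement-current density is ε₀ ∂E/∂t = (8.85×10^-12)(9.55×10^9) = 0.0845 A/m².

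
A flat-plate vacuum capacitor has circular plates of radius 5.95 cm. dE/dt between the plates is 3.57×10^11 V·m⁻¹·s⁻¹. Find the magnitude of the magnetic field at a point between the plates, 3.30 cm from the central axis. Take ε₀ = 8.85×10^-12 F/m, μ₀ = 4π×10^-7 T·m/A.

Through the whole plate area (πR² = 0.01112 m²), I_d = ε₀ πR² dE/dt = 0.03513 A.
An Ampèrian loop of radius r encloses a fraction (r/R)² of I_d. Then B·2πr = μ₀ I_d (r/R)², giving B = μ₀ I_d r/(2πR²) = 6.55×10^-8 T.

6.55×10^-8 T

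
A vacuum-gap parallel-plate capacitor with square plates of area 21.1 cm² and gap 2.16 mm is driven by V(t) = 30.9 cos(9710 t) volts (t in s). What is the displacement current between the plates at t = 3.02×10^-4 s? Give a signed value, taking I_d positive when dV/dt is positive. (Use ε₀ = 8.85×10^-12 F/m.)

dE/dt = (V₀ω/d)·−sin(ωt) with ωt = 2.93242 rad: (30.9)(9710)(-0.2077)/(2.16×10^-3) = -2.885×10^7 V/(m·s).
I_d = ε₀ A dE/dt = (8.85×10^-12)(2.11×10^-3)(-2.885×10^7) = -5.39×10^-7 A.

-5.39×10^-7 A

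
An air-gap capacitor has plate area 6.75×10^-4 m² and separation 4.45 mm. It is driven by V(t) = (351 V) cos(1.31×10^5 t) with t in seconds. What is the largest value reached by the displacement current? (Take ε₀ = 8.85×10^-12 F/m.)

The displacement current equals the conduction current C dV/dt, which peaks at C V₀ ω.
With C = ε₀A/d = (8.85×10^-12)(6.75×10^-4)/(4.45×10^-3) = 1.342×10^-12 F and ω = 1.31×10^5 rad/s, I_d,max = (1.342×10^-12)(351)(1.31×10^5) = 6.17×10^-5 A.

6.17×10^-5 A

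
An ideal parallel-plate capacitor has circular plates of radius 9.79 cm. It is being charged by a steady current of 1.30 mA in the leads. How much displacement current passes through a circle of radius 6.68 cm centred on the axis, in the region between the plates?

6.05×10^-4 A

By continuity the displacement current in the gap matches the conduction current: I_d = 1.30×10^-3 A.
The field is uniform, so I_d,enc = I_d (r/R)² = (1.30×10^-3)(6.68/9.79)² = 6.05×10^-4 A.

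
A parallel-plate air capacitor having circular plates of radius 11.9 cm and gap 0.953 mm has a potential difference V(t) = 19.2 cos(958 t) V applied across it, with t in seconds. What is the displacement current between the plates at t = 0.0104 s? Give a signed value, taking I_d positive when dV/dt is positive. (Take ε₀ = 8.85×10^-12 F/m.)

3.90×10^-6 A

dV/dt = (19.2)(958)·−sin(9.9632) = 9432 V/s.
I_d = C dV/dt with C = ε₀A/d = (8.85×10^-12)(0.04449)/(9.53×10^-4) = 4.132×10^-10 F, so I_d = (4.132×10^-10)(9432) = 3.90×10^-6 A.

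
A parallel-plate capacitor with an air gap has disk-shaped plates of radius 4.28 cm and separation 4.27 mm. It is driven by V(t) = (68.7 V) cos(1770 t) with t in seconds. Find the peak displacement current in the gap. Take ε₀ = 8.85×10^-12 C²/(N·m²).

1.45×10^-6 A

C = ε₀A/d = (8.85×10^-12)(5.755×10^-3)/(4.27×10^-3) = 1.193×10^-11 F; ω = 1770 rad/s.
I_d = C dV/dt, so |I_d|_max = C V₀ ω = (1.193×10^-11)(68.7)(1770) = 1.45×10^-6 A.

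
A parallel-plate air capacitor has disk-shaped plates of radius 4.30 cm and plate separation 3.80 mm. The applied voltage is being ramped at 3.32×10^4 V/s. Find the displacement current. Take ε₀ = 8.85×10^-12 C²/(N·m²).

4.49×10^-7 A

The displacement current equals the charging current C dV/dt. With C = ε₀A/d = (8.85×10^-12)(5.809×10^-3)/(3.80×10^-3) = 1.353×10^-11 F, I_d = (1.353×10^-11)(3.32×10^4) = 4.49×10^-7 A.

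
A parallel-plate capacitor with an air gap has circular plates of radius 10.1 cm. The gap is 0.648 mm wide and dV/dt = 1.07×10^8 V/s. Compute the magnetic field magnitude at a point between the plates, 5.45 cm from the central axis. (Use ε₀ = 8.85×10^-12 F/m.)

5.00×10^-8 T

dE/dt = (dV/dt)/d = 1.651×10^11 V/(m·s); I_d = ε₀(πR²)(dE/dt) = (8.85×10^-12)(0.03205)(1.651×10^11) = 0.04683 A.
An Ampèrian loop of radius r encloses a fraction (r/R)² of I_d. Then B·2πr = μ₀ I_d (r/R)², giving B = μ₀ I_d r/(2πR²) = 5.00×10^-8 T.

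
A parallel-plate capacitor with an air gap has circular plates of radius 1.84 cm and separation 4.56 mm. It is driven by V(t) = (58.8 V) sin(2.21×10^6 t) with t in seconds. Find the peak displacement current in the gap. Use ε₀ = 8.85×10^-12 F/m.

The displacement current equals the conduction current C dV/dt, which peaks at C V₀ ω.
With C = ε₀A/d = (8.85×10^-12)(1.064×10^-3)/(4.56×10^-3) = 2.065×10^-12 F and ω = 2.21×10^6 rad/s, I_d,max = (2.065×10^-12)(58.8)(2.21×10^6) = 2.68×10^-4 A.

2.68×10^-4 A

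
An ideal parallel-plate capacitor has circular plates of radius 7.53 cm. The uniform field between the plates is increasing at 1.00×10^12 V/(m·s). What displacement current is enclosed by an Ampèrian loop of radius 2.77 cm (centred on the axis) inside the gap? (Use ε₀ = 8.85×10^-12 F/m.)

0.0213 A

I_d = ε₀ dΦ_E/dt = ε₀ πR² (dE/dt) = (8.85×10^-12)(0.01781)(1.00×10^12) = 0.1576 A through the full plate area.
Through an area πr² the displacement current is I_d·(πr²/πR²) = I_d (r/R)² = 0.0213 A.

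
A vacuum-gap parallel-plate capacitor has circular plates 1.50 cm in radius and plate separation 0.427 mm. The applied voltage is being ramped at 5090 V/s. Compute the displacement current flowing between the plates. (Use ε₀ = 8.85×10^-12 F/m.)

The field between the plates is E = V/d, so dE/dt = (5090)/(4.27×10^-4 m) = 1.192×10^7 V/(m·s).
I_d = ε₀ A (dE/dt) = (8.85×10^-12)(7.069×10^-4)(1.192×10^7) = 7.46×10^-8 A.

7.46×10^-8 A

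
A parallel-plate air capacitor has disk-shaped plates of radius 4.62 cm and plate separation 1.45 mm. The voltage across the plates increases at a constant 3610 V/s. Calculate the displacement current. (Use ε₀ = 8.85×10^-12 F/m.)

C = ε₀A/d = (8.85×10^-12)(6.706×10^-3)/(1.45×10^-3) = 4.093×10^-11 F.
I_d = C dV/dt = (4.093×10^-11)(3610) = 1.48×10^-7 A.

1.48×10^-7 A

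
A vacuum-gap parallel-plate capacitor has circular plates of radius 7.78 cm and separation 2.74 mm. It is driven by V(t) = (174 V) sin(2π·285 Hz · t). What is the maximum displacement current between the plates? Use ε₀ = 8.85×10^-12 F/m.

(dE/dt)_max = V₀ω/d = 1.137×10^8 V/(m·s); ω = 2πf = 1791 rad/s.
I_d,max = ε₀ A (dE/dt)_max = (8.85×10^-12)(0.01902)(1.137×10^8) = 1.91×10^-5 A.

1.91×10^-5 A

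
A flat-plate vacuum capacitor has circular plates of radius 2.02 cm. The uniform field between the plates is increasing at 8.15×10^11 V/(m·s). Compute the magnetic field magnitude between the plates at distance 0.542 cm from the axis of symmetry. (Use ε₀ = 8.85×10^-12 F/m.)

I_d = ε₀ dΦ_E/dt = ε₀ πR² (dE/dt) = (8.85×10^-12)(1.282×10^-3)(8.15×10^11) = 9.247×10^-3 A through the full plate area.
An Ampèrian loop of radius r encloses a fraction (r/R)² of I_d. Then B·2πr = μ₀ I_d (r/R)², giving B = μ₀ I_d r/(2πR²) = 2.46×10^-8 T.

2.46×10^-8 T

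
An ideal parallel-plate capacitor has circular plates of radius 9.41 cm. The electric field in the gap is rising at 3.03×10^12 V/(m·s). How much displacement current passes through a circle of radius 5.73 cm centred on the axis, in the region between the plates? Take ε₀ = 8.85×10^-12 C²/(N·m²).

Through the whole plate area (πR² = 0.02782 m²), I_d = ε₀ πR² dE/dt = 0.7460 A.
Through an area πr² the displacement current is I_d·(πr²/πR²) = I_d (r/R)² = 0.277 A.

0.277 A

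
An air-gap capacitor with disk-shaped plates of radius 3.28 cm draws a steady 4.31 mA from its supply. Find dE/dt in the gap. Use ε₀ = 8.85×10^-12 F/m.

1.44×10^11 V/(m·s)

The displacement current between the plates equals the conduction current, I_d = 4.31 mA.
Inverting I_d = ε₀ A dE/dt gives dE/dt = 4.31×10^-3 / (8.85×10^-12 · 3.380×10^-3) = 1.44×10^11 V/(m·s).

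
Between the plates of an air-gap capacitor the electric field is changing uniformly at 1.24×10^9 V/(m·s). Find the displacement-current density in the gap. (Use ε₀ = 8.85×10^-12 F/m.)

J_d = ε₀ ∂E/∂t, so J_d = 0.0110 A/m².

0.0110 A/m²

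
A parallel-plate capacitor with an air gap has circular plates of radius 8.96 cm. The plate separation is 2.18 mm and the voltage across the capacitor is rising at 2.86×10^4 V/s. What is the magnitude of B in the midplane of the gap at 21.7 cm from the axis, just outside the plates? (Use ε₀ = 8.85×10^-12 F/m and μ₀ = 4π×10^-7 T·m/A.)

I_d = C dV/dt with C = ε₀πR²/d = 1.024×10^-10 F, so I_d = (1.024×10^-10)(2.86×10^4) = 2.929×10^-6 A.
Outside the plates the loop encloses all of I_d, so B·2πr = μ₀ I_d and B = 2.70×10^-12 T.

2.70×10^-12 T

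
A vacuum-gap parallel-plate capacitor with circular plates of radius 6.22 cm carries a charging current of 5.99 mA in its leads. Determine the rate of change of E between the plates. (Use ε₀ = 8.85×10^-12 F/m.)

Charge continuity gives I_d = I = 5.99×10^-3 A between the plates.
Inverting I_d = ε₀ A dE/dt gives dE/dt = 5.99×10^-3 / (8.85×10^-12 · 0.01215) = 5.57×10^10 V/(m·s).

5.57×10^10 V/(m·s)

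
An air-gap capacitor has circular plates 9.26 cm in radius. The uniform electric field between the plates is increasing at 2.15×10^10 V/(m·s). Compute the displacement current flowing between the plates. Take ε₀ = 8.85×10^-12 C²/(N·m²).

5.13×10^-3 A

I_d = ε₀ A (dE/dt) = (8.85×10^-12)(0.02694 m²)(2.15×10^10) = 5.13×10^-3 A.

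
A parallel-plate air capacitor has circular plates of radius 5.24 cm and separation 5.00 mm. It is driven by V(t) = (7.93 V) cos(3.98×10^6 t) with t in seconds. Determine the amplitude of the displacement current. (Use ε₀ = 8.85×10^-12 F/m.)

4.82×10^-4 A

C = ε₀A/d = (8.85×10^-12)(8.626×10^-3)/(5.00×10^-3) = 1.527×10^-11 F; ω = 3.98×10^6 rad/s.
I_d = C dV/dt, so |I_d|_max = C V₀ ω = (1.527×10^-11)(7.93)(3.98×10^6) = 4.82×10^-4 A.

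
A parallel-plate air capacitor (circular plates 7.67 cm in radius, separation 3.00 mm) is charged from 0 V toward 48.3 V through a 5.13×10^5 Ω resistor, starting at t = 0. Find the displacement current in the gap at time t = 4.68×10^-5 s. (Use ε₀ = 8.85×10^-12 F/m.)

1.77×10^-5 A

C = ε₀A/d = (8.85×10^-12)(0.01848)/(3.00×10^-3) = 5.452×10^-11 F, so τ = RC = 2.797×10^-5 s.
The conduction current is I(t) = (V₀/R) e^(−t/τ), and the displacement current between the plates equals it.
t/τ = 1.673; I_d = (48.3/5.13×10^5) · e^(−1.673) = (9.415×10^-5)(0.1877) = 1.77×10^-5 A.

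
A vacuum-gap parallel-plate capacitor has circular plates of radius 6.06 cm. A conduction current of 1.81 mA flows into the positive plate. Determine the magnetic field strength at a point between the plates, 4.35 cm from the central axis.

No conduction current crosses the gap, so I_d there equals the 1.81×10^-3 A in the leads.
∮B·dl = μ₀ I_d,enc with I_d,enc = I_d r²/R² = 9.326×10^-4 A; so B = μ₀ I_d,enc/(2πr) = 4.29×10^-9 T.

4.29×10^-9 T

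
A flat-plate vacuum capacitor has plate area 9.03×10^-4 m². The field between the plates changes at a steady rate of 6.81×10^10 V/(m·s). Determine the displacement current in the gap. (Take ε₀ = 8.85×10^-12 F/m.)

5.44×10^-4 A

With a uniform field, Φ_E = EA, so I_d = ε₀ A dE/dt = 5.44×10^-4 A.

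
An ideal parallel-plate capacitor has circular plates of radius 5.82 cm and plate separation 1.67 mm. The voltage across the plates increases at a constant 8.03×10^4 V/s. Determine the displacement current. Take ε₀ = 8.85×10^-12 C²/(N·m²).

E = V/d so dE/dt = (dV/dt)/d = 4.808×10^7 V/(m·s), and I_d = ε₀ A dE/dt = (8.85×10^-12)(0.01064)(4.808×10^7) = 4.53×10^-6 A.

4.53×10^-6 A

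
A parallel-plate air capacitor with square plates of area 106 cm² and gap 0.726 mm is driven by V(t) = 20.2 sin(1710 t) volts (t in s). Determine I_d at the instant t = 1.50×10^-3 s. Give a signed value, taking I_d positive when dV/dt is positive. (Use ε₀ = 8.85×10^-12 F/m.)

-3.74×10^-6 A

dE/dt = (V₀ω/d)·cos(ωt) with ωt = 2.565 rad: (20.2)(1710)(-0.8383)/(7.26×10^-4) = -3.989×10^7 V/(m·s).
I_d = ε₀ A dE/dt = (8.85×10^-12)(0.0106)(-3.989×10^7) = -3.74×10^-6 A.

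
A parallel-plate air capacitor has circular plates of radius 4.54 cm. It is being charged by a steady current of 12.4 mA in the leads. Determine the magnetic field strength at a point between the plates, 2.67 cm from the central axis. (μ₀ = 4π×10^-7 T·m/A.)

By continuity the displacement current in the gap matches the conduction current: I_d = 0.0124 A.
∮B·dl = μ₀ I_d,enc with I_d,enc = I_d r²/R² = 4.289×10^-3 A; so B = μ₀ I_d,enc/(2πr) = 3.21×10^-8 T.

3.21×10^-8 T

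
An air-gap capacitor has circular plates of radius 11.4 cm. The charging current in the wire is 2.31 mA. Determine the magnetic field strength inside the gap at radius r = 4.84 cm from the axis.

1.72×10^-9 T

By continuity the displacement current in the gap matches the conduction current: I_d = 2.31×10^-3 A.
∮B·dl = μ₀ I_d,enc with I_d,enc = I_d r²/R² = 4.164×10^-4 A; so B = μ₀ I_d,enc/(2πr) = 1.72×10^-9 T.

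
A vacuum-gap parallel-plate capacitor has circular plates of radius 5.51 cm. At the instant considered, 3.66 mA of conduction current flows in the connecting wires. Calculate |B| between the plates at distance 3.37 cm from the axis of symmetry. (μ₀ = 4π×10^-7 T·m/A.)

8.13×10^-9 T

No conduction current crosses the gap, so I_d there equals the 3.66×10^-3 A in the leads.
An Ampèrian loop of radius r encloses a fraction (r/R)² of I_d. Then B·2πr = μ₀ I_d (r/R)², giving B = μ₀ I_d r/(2πR²) = 8.13×10^-9 T.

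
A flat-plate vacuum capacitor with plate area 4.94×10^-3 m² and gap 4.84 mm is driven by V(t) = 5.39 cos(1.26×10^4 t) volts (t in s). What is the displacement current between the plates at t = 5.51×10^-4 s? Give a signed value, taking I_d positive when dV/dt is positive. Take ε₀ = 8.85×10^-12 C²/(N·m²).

-3.76×10^-7 A

C = ε₀A/d = (8.85×10^-12)(4.94×10^-3)/(4.84×10^-3) = 9.033×10^-12 F. dV/dt = V₀ω·−sin(ωt); at ωt = 6.9426 rad this factor is -0.6127.
I_d = C dV/dt = (9.033×10^-12)(5.39)(1.26×10^4)(-0.6127) = -3.76×10^-7 A.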